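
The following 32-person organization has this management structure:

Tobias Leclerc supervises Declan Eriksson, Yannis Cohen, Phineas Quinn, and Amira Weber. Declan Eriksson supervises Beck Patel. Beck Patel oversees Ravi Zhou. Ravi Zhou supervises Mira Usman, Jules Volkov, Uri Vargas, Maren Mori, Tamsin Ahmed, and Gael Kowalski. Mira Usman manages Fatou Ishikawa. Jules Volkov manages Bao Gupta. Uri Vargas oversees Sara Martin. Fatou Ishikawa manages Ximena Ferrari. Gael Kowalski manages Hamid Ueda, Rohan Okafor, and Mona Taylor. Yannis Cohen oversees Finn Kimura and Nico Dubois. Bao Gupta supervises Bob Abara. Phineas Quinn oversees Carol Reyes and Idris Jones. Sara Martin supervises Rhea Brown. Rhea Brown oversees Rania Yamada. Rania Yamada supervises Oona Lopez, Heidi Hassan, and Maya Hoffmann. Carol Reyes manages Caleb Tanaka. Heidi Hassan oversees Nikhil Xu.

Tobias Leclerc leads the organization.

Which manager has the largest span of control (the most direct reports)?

Ravi Zhou

Direct-report counts: Tobias Leclerc has 4; Phineas Quinn has 2; Carol Reyes has 1; Yannis Cohen has 2; Declan Eriksson has 1; Beck Patel has 1; Ravi Zhou has 6; Gael Kowalski has 3; Uri Vargas has 1; Sara Martin has 1; Rhea Brown has 1; Rania Yamada has 3; Heidi Hassan has 1; Jules Volkov has 1; Bao Gupta has 1; Mira Usman has 1; Fatou Ishikawa has 1. The largest is 6, held by Ravi Zhou.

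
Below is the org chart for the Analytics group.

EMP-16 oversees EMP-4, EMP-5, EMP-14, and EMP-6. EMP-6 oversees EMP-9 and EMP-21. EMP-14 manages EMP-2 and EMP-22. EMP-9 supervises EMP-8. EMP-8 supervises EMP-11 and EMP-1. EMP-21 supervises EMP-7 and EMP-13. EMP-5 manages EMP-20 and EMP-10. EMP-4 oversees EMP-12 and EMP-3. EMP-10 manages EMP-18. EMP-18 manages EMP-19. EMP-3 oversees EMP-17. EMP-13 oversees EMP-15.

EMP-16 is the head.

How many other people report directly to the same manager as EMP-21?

EMP-21 reports to EMP-6. EMP-6's other direct reports are EMP-9 — 1 peer.

1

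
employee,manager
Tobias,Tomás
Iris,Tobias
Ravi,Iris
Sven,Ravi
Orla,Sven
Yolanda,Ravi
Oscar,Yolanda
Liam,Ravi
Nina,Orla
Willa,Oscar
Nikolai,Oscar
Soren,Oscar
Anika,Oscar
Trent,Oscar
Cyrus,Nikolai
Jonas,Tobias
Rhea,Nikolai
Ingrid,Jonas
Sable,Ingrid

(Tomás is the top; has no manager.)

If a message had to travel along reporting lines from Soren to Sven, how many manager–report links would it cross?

Soren is 3 levels below Ravi, and Sven is 1 level below Ravi (their lowest common manager). The shortest path runs up from Soren to Ravi and back down to Sven: 3 + 1 = 4 links.

4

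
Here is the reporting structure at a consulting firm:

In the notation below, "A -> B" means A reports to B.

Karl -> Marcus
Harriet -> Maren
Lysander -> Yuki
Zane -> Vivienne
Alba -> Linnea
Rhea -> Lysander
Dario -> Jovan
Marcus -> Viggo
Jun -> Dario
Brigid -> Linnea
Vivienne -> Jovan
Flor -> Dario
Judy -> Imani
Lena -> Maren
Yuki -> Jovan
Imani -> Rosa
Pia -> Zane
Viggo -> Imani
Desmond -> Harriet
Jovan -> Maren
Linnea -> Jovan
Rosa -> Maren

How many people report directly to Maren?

Maren directly manages Jovan, Rosa, Lena, Harriet. That is 4 direct reports.

4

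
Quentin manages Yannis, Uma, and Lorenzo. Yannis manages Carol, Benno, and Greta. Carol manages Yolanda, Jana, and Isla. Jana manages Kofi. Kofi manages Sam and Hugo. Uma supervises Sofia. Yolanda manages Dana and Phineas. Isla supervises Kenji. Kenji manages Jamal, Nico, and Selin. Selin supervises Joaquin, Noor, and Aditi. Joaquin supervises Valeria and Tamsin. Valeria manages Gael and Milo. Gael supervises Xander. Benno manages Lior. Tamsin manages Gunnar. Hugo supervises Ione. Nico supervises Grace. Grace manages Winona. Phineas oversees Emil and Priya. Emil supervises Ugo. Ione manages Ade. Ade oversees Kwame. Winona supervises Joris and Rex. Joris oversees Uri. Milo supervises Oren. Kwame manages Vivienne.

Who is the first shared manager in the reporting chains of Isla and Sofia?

Quentin

Isla's chain of managers is Carol, Yannis, Quentin. Sofia's chain of managers is Uma, Quentin. The first manager that appears in both chains is Quentin.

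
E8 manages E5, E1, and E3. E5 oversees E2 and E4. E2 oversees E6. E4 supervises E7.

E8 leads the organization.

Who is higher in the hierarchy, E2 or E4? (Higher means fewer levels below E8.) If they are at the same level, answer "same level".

Both E2 and E4 are 2 levels below E8.

same level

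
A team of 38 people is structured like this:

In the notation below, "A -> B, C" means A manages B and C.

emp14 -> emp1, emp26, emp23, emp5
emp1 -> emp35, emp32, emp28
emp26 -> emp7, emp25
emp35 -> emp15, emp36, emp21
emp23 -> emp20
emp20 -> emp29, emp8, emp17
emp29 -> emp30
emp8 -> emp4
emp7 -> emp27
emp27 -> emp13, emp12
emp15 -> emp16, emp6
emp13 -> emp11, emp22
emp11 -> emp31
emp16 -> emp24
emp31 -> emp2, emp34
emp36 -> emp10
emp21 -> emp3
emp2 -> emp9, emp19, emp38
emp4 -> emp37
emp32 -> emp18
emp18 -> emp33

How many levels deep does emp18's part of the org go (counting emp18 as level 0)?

1

The longest chain under emp18 runs emp18 → emp33, which is 1 level below emp18.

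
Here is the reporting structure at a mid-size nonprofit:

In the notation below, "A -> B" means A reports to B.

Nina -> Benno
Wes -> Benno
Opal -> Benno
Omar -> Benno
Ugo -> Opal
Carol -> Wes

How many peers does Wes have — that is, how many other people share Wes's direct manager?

3

Wes reports to Benno. Benno's other direct reports are Nina, Opal, Omar — 3 peers.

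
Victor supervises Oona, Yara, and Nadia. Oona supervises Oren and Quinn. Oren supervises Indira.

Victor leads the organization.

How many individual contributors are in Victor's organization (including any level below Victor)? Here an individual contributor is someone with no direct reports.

The people in Victor's organization with no one reporting to them are Nadia, Yara, Quinn, Indira. That is 4.

4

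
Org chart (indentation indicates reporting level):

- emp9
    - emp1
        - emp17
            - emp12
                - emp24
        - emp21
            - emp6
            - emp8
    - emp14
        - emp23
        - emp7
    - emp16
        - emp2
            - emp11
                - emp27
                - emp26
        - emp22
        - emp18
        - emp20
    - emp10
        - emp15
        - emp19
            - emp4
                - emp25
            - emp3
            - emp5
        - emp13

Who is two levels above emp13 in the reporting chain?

emp9

emp13 reports to emp10, and emp10 reports to emp9. So emp13's skip-level manager is emp9.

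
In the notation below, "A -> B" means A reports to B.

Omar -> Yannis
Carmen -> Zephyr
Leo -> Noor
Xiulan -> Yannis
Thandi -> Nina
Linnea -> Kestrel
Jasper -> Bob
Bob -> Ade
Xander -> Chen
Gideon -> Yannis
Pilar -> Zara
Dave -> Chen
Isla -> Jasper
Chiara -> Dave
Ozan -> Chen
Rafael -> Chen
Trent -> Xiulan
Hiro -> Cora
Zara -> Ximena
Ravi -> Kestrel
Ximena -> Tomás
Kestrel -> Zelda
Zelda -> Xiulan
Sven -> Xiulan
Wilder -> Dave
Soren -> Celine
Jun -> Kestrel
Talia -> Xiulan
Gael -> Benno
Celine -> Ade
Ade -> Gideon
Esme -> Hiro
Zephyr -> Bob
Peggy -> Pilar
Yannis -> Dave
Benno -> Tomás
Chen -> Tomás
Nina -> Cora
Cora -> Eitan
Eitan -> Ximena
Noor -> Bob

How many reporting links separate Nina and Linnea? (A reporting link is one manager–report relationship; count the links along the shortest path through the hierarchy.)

11

Nina is 4 levels below Tomás, and Linnea is 7 levels below Tomás (their lowest common manager). The shortest path runs up from Nina to Tomás and back down to Linnea: 4 + 7 = 11 links.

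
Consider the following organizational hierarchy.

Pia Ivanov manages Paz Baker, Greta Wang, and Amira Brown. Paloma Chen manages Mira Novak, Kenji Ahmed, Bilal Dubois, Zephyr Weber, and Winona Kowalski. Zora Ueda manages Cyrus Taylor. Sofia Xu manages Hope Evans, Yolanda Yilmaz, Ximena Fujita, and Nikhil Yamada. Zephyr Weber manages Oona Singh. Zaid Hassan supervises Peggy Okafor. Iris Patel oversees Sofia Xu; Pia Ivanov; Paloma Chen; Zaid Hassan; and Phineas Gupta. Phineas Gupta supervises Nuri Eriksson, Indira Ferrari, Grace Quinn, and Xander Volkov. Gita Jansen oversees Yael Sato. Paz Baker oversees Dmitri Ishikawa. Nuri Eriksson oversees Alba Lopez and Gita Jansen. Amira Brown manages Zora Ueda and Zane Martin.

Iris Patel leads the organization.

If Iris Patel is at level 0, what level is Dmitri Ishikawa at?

3

Chain from Dmitri Ishikawa up to Iris Patel: Dmitri Ishikawa → Paz Baker → Pia Ivanov → Iris Patel. That is 3 steps up, so Dmitri Ishikawa is 3 levels below Iris Patel.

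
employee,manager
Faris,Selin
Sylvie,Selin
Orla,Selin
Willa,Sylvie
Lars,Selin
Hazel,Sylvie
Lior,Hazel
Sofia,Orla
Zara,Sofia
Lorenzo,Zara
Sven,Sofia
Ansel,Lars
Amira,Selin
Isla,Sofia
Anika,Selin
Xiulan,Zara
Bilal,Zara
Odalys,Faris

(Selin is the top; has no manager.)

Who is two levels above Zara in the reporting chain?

Zara reports to Sofia, and Sofia reports to Orla. So Zara's skip-level manager is Orla.

Orla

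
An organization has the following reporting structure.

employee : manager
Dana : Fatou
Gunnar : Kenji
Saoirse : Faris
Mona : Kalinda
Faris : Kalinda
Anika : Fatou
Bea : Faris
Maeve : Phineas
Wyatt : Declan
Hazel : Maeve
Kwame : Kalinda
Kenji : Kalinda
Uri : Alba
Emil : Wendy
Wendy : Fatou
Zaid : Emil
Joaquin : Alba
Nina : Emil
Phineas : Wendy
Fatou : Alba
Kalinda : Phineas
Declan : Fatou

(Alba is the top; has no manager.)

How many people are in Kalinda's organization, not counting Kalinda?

Kalinda directly manages Faris, Mona, Kenji, Kwame. Under Faris: Saoirse, Bea (2). Mona has no reports. Under Kenji: Gunnar (1). Kwame has no reports. So Kalinda's organization is 4 direct reports plus everyone under them: 3 + 1 + 2 + 1 = 7.

7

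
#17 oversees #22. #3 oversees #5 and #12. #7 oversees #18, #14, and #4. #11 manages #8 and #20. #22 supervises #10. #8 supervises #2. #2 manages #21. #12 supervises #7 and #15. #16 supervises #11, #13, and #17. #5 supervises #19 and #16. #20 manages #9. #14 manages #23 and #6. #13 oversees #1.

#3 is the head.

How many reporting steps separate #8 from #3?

Chain from #8 up to #3: #8 → #11 → #16 → #5 → #3. That is 4 steps up, so #8 is 4 levels below #3.

4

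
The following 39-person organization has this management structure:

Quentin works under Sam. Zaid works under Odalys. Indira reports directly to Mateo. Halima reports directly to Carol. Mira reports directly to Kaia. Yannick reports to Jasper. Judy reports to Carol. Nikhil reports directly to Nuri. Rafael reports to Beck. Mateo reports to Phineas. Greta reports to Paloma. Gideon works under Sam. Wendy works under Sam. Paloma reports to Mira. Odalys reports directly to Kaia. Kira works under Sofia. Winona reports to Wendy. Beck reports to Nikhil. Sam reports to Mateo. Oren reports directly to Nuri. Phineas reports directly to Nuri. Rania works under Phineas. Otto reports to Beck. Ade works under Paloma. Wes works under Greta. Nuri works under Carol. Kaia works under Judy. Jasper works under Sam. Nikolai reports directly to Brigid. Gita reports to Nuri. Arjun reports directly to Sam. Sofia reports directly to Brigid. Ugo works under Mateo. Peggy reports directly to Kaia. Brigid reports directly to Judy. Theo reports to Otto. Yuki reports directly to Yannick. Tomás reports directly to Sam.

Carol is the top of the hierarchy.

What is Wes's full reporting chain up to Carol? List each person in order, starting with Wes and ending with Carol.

Wes reports to Greta. Greta reports to Paloma. Paloma reports to Mira. Mira reports to Kaia. Kaia reports to Judy. Judy reports to Carol. Carol is at the top.

Wes -> Greta -> Paloma -> Mira -> Kaia -> Judy -> Carol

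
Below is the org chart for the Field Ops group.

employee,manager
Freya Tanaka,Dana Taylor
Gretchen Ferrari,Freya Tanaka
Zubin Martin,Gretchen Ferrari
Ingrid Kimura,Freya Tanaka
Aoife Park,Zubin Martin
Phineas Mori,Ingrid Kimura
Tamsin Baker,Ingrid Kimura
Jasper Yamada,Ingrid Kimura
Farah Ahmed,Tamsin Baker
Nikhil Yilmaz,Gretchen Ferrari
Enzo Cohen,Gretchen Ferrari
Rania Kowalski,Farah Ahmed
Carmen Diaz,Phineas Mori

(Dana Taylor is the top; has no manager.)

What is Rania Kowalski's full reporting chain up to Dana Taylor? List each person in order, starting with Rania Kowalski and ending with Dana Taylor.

Rania Kowalski -> Farah Ahmed -> Tamsin Baker -> Ingrid Kimura -> Freya Tanaka -> Dana Taylor

Rania Kowalski reports to Farah Ahmed. Farah Ahmed reports to Tamsin Baker. Tamsin Baker reports to Ingrid Kimura. Ingrid Kimura reports to Freya Tanaka. Freya Tanaka reports to Dana Taylor. Dana Taylor is at the top.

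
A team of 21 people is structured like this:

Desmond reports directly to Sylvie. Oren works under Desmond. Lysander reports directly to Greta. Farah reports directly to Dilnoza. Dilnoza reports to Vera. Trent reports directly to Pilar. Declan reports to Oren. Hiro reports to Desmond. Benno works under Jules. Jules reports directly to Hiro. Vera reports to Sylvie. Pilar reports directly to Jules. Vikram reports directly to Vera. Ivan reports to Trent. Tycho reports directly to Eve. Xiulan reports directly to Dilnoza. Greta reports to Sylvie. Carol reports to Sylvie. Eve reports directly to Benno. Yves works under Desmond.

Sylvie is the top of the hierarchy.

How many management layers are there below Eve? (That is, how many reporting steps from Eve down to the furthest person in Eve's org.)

The longest chain under Eve runs Eve → Tycho, which is 1 level below Eve.

1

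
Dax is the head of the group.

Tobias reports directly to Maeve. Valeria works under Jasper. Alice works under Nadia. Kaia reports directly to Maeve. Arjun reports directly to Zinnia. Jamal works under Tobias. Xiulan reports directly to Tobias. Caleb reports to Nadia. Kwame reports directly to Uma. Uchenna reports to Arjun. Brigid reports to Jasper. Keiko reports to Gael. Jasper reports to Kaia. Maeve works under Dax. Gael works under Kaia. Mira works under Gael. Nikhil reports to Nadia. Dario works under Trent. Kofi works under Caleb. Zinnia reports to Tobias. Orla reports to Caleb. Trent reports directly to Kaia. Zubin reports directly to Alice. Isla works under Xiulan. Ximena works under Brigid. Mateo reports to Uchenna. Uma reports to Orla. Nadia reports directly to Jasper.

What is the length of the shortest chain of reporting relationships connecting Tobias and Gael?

3

Tobias is 1 level below Maeve, and Gael is 2 levels below Maeve (their lowest common manager). The shortest path runs up from Tobias to Maeve and back down to Gael: 1 + 2 = 3 links.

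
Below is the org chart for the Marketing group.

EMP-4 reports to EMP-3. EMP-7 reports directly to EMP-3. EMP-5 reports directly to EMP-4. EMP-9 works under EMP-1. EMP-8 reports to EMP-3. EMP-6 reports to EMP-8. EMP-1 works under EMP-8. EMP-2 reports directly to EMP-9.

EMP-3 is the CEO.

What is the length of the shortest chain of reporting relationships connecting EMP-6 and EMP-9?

EMP-6 is 1 level below EMP-8, and EMP-9 is 2 levels below EMP-8 (their lowest common manager). The shortest path runs up from EMP-6 to EMP-8 and back down to EMP-9: 1 + 2 = 3 links.

3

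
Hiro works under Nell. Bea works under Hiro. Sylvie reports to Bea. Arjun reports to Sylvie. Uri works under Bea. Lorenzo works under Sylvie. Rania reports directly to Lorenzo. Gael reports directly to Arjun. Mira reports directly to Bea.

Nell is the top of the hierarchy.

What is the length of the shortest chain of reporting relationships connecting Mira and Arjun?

Mira is 1 level below Bea, and Arjun is 2 levels below Bea (their lowest common manager). The shortest path runs up from Mira to Bea and back down to Arjun: 1 + 2 = 3 links.

3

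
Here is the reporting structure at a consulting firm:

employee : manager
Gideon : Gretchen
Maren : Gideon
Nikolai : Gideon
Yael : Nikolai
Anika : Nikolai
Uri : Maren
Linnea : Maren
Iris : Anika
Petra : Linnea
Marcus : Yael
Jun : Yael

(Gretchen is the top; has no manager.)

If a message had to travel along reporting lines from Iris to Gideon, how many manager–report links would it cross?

Iris is in Gideon's organization: the chain from Iris up to Gideon is Iris → Anika → Nikolai → Gideon, which is 3 links.

3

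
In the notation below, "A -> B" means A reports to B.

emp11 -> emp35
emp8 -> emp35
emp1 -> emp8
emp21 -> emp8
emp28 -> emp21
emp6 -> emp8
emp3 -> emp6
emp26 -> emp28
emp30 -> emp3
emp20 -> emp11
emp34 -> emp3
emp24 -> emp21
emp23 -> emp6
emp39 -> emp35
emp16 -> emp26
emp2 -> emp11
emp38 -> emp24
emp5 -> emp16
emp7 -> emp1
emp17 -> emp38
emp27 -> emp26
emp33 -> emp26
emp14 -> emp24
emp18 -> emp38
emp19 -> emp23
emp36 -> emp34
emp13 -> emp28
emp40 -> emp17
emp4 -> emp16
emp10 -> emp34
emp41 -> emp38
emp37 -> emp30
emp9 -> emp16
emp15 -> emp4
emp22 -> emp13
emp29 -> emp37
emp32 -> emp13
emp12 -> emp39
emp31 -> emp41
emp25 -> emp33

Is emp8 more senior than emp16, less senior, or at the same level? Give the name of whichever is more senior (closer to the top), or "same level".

emp8 is 1 level below emp35; emp16 is 5. emp8 is higher.

emp8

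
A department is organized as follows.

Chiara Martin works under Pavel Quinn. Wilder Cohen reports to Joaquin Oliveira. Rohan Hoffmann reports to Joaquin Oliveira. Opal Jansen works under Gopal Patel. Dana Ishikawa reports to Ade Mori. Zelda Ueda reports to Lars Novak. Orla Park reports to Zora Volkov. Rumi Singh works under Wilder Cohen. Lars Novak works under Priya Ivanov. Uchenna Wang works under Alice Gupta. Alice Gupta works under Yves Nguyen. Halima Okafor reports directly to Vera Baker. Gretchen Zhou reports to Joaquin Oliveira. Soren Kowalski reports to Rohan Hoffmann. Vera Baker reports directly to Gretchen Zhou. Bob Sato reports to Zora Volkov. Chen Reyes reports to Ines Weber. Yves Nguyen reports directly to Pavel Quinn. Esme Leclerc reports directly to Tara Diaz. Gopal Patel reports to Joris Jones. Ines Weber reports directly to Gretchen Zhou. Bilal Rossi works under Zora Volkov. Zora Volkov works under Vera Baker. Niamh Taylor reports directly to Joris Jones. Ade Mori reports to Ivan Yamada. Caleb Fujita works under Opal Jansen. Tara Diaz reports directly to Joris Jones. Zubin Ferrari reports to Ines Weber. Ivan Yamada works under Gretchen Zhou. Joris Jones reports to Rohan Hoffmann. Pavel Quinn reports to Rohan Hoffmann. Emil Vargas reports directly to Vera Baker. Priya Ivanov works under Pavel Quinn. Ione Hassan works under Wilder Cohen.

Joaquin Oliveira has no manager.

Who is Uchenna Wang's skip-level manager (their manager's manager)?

Yves Nguyen

Uchenna Wang reports to Alice Gupta, and Alice Gupta reports to Yves Nguyen. So Uchenna Wang's skip-level manager is Yves Nguyen.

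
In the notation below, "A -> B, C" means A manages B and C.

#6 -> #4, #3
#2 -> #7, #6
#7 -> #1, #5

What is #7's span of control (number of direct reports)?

2

#7 directly manages #1, #5. That is 2 direct reports.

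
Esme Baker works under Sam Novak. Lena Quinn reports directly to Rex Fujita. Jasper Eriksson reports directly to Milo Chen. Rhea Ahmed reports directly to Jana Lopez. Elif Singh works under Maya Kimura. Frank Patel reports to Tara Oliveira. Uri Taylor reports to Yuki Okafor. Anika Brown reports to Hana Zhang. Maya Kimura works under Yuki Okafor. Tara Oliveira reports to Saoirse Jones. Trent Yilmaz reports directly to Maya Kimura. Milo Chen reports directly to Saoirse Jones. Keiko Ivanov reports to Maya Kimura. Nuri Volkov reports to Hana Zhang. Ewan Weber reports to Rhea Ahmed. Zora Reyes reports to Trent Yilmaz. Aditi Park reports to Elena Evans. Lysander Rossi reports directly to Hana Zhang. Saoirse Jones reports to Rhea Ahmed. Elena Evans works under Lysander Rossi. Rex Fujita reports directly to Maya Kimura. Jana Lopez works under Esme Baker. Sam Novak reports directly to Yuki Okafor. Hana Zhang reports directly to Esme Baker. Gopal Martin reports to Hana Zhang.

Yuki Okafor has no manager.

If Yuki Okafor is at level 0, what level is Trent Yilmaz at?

2

Chain from Trent Yilmaz up to Yuki Okafor: Trent Yilmaz → Maya Kimura → Yuki Okafor. That is 2 steps up, so Trent Yilmaz is 2 levels below Yuki Okafor.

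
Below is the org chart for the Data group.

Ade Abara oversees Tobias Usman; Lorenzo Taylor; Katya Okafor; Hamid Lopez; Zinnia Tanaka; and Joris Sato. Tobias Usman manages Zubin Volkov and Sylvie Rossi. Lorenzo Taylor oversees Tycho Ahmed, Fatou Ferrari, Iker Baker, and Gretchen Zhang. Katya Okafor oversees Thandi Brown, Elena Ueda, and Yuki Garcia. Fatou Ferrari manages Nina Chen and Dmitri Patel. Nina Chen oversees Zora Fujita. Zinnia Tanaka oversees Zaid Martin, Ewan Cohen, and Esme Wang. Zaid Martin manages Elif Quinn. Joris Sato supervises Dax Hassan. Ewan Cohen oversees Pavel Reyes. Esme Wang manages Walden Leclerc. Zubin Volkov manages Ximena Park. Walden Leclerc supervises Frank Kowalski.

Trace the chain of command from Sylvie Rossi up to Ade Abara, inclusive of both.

Sylvie Rossi -> Tobias Usman -> Ade Abara

Sylvie Rossi reports to Tobias Usman. Tobias Usman reports to Ade Abara. Ade Abara is at the top.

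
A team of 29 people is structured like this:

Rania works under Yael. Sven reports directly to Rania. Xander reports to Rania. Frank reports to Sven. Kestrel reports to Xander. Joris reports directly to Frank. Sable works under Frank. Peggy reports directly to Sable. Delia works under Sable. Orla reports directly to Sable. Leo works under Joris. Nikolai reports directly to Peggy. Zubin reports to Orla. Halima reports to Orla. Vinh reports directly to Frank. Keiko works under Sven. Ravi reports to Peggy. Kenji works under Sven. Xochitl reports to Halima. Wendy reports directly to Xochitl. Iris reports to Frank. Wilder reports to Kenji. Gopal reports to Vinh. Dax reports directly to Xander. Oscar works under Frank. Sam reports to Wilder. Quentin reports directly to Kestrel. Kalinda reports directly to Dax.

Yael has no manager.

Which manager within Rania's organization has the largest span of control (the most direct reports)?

Direct-report counts within Rania's organization: Rania has 2; Xander has 2; Dax has 1; Kestrel has 1; Sven has 3; Kenji has 1; Wilder has 1; Frank has 5; Vinh has 1; Sable has 3; Orla has 2; Halima has 1; Xochitl has 1; Peggy has 2; Joris has 1. The largest is 5, held by Frank.

Frank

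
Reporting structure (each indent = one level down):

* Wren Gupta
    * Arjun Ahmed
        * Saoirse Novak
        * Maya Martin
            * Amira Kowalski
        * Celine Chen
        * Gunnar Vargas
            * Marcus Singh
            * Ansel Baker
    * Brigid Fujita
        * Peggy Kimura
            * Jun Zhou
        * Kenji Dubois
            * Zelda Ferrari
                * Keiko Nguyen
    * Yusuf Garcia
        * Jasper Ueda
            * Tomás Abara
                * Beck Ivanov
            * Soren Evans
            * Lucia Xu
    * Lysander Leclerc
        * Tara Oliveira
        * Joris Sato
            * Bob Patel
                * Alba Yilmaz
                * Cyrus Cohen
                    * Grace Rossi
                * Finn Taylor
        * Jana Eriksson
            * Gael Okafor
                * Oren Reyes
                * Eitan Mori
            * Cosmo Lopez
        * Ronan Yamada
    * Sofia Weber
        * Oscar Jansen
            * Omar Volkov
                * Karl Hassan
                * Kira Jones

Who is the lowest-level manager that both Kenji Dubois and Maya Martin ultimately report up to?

Wren Gupta

Kenji Dubois's chain of managers is Brigid Fujita, Wren Gupta. Maya Martin's chain of managers is Arjun Ahmed, Wren Gupta. The first manager that appears in both chains is Wren Gupta.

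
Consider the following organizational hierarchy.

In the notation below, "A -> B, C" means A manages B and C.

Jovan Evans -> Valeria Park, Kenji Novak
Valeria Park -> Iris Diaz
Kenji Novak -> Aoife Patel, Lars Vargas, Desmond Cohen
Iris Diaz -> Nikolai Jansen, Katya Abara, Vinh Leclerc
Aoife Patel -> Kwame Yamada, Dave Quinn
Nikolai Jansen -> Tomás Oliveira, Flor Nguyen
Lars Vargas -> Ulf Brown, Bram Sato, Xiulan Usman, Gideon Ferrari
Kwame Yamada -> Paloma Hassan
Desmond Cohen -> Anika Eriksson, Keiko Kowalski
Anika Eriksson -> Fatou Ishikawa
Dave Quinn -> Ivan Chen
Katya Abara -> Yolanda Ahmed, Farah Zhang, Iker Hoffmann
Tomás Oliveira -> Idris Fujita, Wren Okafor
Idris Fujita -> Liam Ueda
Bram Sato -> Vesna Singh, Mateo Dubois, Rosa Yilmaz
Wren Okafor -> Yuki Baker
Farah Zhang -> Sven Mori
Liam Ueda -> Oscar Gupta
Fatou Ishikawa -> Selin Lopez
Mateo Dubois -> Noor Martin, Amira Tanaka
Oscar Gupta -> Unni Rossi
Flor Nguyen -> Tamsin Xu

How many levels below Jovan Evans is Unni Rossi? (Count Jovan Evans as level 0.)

Chain from Unni Rossi up to Jovan Evans: Unni Rossi → Oscar Gupta → Liam Ueda → Idris Fujita → Tomás Oliveira → Nikolai Jansen → Iris Diaz → Valeria Park → Jovan Evans. That is 8 steps up, so Unni Rossi is 8 levels below Jovan Evans.

8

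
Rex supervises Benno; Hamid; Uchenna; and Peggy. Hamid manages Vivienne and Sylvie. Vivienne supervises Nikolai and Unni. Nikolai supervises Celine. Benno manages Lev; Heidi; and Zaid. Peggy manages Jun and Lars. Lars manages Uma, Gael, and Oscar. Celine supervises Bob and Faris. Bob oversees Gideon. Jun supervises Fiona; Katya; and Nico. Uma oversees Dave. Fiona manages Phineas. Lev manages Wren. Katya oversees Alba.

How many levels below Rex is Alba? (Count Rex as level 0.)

Chain from Alba up to Rex: Alba → Katya → Jun → Peggy → Rex. That is 4 steps up, so Alba is 4 levels below Rex.

4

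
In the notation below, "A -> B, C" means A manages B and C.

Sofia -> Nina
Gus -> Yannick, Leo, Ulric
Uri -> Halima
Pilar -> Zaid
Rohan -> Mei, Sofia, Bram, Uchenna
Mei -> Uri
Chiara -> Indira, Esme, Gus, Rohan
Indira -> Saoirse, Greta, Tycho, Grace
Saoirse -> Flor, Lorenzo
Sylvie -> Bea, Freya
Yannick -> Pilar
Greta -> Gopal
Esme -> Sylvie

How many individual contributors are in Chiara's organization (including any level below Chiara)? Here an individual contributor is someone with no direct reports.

The people in Chiara's organization with no one reporting to them are Uchenna, Bram, Nina, Halima, Ulric, Leo, Zaid, Freya, Bea, Grace, Tycho, Gopal, Lorenzo, Flor. That is 14.

14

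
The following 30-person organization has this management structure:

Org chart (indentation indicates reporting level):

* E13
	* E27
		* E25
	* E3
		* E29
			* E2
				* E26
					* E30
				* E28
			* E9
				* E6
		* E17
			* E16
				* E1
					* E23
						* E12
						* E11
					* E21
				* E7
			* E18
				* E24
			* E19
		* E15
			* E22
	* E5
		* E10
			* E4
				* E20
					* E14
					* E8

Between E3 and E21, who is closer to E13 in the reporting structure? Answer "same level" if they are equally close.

E3 is 1 level below E13; E21 is 5. E3 is higher.

E3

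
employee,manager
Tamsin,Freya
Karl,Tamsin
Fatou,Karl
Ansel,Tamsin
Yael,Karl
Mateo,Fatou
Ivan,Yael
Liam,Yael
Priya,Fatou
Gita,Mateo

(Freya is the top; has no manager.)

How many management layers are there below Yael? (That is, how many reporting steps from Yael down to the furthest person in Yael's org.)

1

The longest chain under Yael runs Yael → Liam, which is 1 level below Yael.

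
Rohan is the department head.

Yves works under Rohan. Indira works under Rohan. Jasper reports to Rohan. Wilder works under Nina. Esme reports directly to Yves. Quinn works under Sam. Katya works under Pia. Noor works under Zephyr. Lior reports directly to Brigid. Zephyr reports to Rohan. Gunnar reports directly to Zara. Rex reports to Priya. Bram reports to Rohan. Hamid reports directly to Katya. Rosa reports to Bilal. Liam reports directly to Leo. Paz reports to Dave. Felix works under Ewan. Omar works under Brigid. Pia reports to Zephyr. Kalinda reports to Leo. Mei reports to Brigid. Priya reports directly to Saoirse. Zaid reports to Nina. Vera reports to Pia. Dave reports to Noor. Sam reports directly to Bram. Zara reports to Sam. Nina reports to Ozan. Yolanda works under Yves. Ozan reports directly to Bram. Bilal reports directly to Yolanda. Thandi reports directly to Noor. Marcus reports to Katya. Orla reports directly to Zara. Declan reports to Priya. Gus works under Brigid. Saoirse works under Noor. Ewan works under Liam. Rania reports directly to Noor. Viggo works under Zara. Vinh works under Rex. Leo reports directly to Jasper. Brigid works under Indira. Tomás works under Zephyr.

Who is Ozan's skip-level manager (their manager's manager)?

Ozan reports to Bram, and Bram reports to Rohan. So Ozan's skip-level manager is Rohan.

Rohan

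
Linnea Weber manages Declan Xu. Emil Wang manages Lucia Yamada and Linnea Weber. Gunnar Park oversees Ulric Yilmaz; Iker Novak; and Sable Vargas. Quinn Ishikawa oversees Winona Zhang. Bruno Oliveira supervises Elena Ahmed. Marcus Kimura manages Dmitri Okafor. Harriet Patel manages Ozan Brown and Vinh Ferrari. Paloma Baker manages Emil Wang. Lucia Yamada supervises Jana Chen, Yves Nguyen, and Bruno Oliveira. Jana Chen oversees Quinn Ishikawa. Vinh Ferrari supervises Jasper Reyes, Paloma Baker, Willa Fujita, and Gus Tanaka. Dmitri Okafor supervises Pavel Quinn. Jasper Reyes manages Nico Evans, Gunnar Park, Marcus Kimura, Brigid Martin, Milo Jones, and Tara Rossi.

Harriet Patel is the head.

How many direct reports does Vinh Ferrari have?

4

Vinh Ferrari directly manages Jasper Reyes, Paloma Baker, Willa Fujita, Gus Tanaka. That is 4 direct reports.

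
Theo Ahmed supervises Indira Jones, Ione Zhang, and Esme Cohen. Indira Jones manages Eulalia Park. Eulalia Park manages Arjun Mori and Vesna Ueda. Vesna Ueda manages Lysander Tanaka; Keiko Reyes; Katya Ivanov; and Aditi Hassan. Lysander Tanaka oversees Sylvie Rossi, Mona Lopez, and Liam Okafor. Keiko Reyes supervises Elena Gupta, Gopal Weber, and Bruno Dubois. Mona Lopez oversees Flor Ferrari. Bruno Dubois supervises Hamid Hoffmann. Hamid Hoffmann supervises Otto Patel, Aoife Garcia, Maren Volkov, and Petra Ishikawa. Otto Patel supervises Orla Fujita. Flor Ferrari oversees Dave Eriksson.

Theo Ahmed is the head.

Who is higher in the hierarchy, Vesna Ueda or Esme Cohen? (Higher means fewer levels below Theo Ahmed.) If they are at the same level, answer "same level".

Vesna Ueda is 3 levels below Theo Ahmed; Esme Cohen is 1. Esme Cohen is higher.

Esme Cohen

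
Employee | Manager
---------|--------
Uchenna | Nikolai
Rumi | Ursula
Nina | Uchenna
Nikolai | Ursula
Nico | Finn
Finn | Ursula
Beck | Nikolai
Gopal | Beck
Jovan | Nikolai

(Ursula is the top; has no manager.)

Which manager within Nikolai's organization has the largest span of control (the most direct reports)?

Direct-report counts within Nikolai's organization: Nikolai has 3; Uchenna has 1; Beck has 1. The largest is 3, held by Nikolai.

Nikolai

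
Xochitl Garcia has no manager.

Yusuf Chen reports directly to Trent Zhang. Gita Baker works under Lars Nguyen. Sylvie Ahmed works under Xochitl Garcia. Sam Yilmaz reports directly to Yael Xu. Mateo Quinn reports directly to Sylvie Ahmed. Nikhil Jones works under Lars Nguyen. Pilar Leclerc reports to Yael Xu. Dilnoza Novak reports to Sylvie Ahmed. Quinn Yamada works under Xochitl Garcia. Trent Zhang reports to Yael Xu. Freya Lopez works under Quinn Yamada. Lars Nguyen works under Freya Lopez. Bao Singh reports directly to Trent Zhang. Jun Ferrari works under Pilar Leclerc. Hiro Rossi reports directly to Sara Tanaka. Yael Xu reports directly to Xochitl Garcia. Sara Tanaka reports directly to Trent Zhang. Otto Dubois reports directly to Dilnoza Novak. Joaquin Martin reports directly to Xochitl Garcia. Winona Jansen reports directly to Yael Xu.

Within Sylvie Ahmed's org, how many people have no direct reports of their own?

The people in Sylvie Ahmed's organization with no one reporting to them are Mateo Quinn, Otto Dubois. That is 2.

2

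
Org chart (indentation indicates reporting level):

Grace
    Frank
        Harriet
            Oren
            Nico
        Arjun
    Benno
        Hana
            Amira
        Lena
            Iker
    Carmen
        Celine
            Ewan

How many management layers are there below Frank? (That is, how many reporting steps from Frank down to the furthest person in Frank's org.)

The longest chain under Frank runs Frank → Harriet → Nico, which is 2 levels below Frank.

2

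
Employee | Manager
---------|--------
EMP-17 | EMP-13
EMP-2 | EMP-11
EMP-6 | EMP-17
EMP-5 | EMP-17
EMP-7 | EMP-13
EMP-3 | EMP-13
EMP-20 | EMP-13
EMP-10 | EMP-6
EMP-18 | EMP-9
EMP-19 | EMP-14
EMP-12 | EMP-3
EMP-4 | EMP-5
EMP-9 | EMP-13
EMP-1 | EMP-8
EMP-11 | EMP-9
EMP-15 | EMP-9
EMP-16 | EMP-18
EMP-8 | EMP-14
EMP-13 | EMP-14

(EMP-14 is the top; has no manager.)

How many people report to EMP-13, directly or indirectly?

15

EMP-13 directly manages EMP-9, EMP-17, EMP-7, EMP-3, EMP-20. Under EMP-9: EMP-15, EMP-11, EMP-2, EMP-18, EMP-16 (5). Under EMP-17: EMP-5, EMP-4, EMP-6, EMP-10 (4). EMP-7 has no reports. Under EMP-3: EMP-12 (1). EMP-20 has no reports. So EMP-13's organization is 5 direct reports plus everyone under them: 6 + 5 + 1 + 2 + 1 = 15.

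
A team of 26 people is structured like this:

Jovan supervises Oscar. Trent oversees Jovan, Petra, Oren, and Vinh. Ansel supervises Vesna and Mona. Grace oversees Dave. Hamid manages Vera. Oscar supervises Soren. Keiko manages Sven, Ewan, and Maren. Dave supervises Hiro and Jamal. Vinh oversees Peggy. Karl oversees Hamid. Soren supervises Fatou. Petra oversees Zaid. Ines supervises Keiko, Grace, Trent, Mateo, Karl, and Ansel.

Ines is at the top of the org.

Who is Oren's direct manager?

Oren reports directly to Trent.

Trent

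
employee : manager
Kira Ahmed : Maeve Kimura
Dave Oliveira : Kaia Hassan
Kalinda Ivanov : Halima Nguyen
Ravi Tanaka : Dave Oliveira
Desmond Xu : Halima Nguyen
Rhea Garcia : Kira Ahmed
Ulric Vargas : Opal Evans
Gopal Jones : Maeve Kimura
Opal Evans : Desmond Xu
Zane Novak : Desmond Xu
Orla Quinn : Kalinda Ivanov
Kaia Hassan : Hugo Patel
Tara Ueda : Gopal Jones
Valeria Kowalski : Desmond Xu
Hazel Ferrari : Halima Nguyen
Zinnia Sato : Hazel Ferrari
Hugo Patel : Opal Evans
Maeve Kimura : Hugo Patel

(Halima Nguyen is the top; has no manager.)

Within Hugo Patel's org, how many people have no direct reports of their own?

3

The people in Hugo Patel's organization with no one reporting to them are Ravi Tanaka, Tara Ueda, Rhea Garcia. That is 3.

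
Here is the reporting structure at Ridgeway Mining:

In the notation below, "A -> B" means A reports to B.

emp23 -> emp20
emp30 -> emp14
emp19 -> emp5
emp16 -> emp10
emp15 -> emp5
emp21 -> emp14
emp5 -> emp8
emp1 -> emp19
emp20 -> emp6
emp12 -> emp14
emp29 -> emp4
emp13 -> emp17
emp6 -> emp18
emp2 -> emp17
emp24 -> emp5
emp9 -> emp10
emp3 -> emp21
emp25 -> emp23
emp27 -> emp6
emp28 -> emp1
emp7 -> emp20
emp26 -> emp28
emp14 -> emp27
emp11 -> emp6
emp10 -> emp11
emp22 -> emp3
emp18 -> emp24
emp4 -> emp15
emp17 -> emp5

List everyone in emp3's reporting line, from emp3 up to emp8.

emp3 -> emp21 -> emp14 -> emp27 -> emp6 -> emp18 -> emp24 -> emp5 -> emp8

emp3 reports to emp21. emp21 reports to emp14. emp14 reports to emp27. emp27 reports to emp6. emp6 reports to emp18. emp18 reports to emp24. emp24 reports to emp5. emp5 reports to emp8. emp8 is at the top.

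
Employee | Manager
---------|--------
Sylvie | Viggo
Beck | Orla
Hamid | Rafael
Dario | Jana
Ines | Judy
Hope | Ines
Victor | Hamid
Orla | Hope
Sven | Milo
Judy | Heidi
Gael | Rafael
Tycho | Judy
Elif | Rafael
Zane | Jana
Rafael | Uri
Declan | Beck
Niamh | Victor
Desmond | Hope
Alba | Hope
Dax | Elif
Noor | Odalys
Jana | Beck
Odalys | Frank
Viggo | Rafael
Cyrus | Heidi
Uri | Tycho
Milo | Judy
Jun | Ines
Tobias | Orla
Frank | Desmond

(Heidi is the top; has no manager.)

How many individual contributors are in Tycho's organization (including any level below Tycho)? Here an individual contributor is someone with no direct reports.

The people in Tycho's organization with no one reporting to them are Sylvie, Dax, Niamh, Gael. That is 4.

4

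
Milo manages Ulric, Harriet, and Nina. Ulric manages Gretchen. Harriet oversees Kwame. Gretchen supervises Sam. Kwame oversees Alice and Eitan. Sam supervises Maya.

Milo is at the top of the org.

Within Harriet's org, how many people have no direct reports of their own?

2

The people in Harriet's organization with no one reporting to them are Eitan, Alice. That is 2.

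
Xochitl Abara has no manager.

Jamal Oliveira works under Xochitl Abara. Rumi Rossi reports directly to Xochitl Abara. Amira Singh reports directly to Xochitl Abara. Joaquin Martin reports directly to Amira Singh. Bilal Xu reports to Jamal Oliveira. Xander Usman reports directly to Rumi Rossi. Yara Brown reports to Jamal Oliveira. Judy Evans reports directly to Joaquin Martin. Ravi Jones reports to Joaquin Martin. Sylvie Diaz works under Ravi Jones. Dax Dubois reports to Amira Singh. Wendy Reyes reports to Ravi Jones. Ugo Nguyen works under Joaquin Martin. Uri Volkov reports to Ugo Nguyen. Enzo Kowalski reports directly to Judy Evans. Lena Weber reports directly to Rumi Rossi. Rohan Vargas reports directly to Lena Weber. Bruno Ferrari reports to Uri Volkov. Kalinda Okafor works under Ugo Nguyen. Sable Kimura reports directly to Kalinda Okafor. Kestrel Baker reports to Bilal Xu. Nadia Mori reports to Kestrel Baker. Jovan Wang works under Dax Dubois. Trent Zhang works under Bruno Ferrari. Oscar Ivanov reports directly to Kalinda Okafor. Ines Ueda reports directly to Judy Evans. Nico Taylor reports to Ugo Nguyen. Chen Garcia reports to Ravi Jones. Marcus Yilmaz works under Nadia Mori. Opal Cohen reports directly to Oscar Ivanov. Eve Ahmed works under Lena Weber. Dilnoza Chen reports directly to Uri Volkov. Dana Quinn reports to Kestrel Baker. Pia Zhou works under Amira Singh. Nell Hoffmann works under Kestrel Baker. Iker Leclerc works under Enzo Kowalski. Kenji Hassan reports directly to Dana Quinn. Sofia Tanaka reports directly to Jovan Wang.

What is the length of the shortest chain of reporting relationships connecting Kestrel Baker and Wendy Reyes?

Kestrel Baker is 3 levels below Xochitl Abara, and Wendy Reyes is 4 levels below Xochitl Abara (their lowest common manager). The shortest path runs up from Kestrel Baker to Xochitl Abara and back down to Wendy Reyes: 3 + 4 = 7 links.

7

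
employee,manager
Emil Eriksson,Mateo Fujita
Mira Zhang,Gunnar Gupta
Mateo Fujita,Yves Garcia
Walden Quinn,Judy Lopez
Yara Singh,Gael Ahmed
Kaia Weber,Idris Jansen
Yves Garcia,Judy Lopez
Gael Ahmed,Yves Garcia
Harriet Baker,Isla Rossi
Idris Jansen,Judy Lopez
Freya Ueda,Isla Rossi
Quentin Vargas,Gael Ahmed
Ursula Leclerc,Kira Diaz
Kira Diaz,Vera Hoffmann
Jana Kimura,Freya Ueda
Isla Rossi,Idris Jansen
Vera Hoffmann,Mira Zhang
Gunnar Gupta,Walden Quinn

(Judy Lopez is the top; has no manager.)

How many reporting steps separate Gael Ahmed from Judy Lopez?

2

Chain from Gael Ahmed up to Judy Lopez: Gael Ahmed → Yves Garcia → Judy Lopez. That is 2 steps up, so Gael Ahmed is 2 levels below Judy Lopez.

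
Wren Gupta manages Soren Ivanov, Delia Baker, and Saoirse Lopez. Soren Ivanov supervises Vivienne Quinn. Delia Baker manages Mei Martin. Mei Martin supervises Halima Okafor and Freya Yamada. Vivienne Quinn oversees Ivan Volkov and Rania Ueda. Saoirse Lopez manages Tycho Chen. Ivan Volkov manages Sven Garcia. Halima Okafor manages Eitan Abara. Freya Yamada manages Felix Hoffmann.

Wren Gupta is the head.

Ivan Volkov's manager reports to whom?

Soren Ivanov

Ivan Volkov reports to Vivienne Quinn, and Vivienne Quinn reports to Soren Ivanov. So Ivan Volkov's skip-level manager is Soren Ivanov.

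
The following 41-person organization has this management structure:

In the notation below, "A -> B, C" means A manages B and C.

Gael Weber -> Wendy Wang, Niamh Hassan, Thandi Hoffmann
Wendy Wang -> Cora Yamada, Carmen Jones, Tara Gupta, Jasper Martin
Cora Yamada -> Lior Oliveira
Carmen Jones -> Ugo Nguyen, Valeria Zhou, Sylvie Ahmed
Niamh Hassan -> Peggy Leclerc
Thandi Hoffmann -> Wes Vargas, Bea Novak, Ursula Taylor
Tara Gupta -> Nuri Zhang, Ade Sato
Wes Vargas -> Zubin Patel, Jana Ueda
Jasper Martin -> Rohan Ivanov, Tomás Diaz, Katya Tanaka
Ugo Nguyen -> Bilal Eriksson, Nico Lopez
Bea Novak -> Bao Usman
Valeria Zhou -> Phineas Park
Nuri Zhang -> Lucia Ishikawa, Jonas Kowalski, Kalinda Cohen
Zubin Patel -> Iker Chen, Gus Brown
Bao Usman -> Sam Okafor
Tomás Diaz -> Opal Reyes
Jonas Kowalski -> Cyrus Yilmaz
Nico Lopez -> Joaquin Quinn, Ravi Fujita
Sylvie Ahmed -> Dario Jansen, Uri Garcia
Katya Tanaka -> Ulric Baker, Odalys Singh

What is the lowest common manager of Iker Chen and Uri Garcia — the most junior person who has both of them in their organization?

Gael Weber

Iker Chen's chain of managers is Zubin Patel, Wes Vargas, Thandi Hoffmann, Gael Weber. Uri Garcia's chain of managers is Sylvie Ahmed, Carmen Jones, Wendy Wang, Gael Weber. The first manager that appears in both chains is Gael Weber.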